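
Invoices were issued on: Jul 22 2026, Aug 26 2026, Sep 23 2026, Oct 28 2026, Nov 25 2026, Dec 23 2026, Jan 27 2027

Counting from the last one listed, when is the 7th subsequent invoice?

All dates are Wednesdays, 35, 28, 35, 28, 28, 35 days apart.
Specifically, the 4th Wednesday of each month.
4th Wednesday of February 2027: Feb 24 2027.
4th Wednesday of March 2027: Mar 24 2027.
April 2027 — 4th Wednesday is Apr 28 2027.
4th Wednesday of May 2027: May 26 2027.
4th Wednesday of June 2027: Jun 23 2027.
July 2027 — 4th Wednesday is Jul 28 2027.
August 2027 — 4th Wednesday is Aug 25 2027.

Aug 25 2027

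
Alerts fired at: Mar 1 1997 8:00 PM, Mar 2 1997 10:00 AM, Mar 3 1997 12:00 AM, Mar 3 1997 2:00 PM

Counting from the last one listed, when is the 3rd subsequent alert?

Mar 5 1997 8:00 AM

Gaps: 14, 14, 14 hours — each event is 14 hours after the previous one.
Mar 3 1997 2:00 PM + 14 h = Mar 4 1997 4:00 AM.
Mar 4 1997 4:00 AM + 14 h = Mar 4 1997 6:00 PM.
Mar 4 1997 6:00 PM + 14 h = Mar 5 1997 8:00 AM.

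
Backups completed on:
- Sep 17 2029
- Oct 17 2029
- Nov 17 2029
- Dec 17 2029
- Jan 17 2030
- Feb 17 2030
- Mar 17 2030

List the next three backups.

Gaps: 30, 31, 30, 31, 31, 28 days — not constant. Every event is on the 17th of the month.
Pattern: the 17th of each month.
April 2030: Apr 17 2030.
Next: May 2030 → May 17 2030.
June 2030: Jun 17 2030.

Apr 17 2030, May 17 2030, Jun 17 2030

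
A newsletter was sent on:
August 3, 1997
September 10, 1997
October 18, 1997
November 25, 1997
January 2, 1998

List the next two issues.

February 9, 1998; March 19, 1998

Gaps between consecutive events: 38, 38, 38, 38 days — a constant 38-day interval.
January 2, 1998 + 38 days = February 9, 1998.
February 9, 1998 + 38 days = March 19, 1998.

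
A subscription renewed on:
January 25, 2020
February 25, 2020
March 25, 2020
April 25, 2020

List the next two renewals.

Each date is the 25th; the gaps (31, 29, 31) track the month lengths.
The rule is the 25th of each month.
May 2020: May 25, 2020.
Next: June 2020 → June 25, 2020.

May 25, 2020; June 25, 2020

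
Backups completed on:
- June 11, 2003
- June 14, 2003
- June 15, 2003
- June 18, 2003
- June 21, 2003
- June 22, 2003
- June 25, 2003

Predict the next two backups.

June 28, 2003; June 29, 2003

Every event lands on a Wednesday or Saturday or Sunday (gaps cycle 3, 1, 3, 3, 1, 3).
So the schedule is: every Wednesday, Saturday and Sunday.
Next Saturday: June 28, 2003.
Next Sunday: June 29, 2003.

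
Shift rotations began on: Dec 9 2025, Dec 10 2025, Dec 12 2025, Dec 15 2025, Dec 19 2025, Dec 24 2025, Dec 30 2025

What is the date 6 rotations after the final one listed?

Feb 25 2026

The spacing grows by 1 each time: 1, 2, 3, 4, 5, 6 days.
Next gap: 7 days. Dec 30 2025 + 7 days = Jan 6 2026.
Next gap: 8 days. Jan 6 2026 + 8 days = Jan 14 2026.
Next gap: 9 days. Jan 14 2026 + 9 days = Jan 23 2026.
Next gap: 10 days. Jan 23 2026 + 10 days = Feb 2 2026.
Next gap: 11 days. Feb 2 2026 + 11 days = Feb 13 2026.
Next gap: 12 days. Feb 13 2026 + 12 days = Feb 25 2026.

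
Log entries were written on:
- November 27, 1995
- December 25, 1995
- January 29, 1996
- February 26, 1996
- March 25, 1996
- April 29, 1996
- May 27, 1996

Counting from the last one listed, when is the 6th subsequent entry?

November 25, 1996

These are Mondays with 28, 35, 28, 28, 35, 28-day gaps.
Each is the final Monday of its month — January 29, 1996 is past the 28th, so '4th Monday' doesn't fit.
Last Monday of June 1996: June 24, 1996.
Last Monday of July 1996: July 29, 1996.
August 1996 ends with Monday August 26, 1996.
September 1996 ends with Monday September 30, 1996.
Last Monday of October 1996: October 28, 1996.
Last Monday of November 1996: November 25, 1996.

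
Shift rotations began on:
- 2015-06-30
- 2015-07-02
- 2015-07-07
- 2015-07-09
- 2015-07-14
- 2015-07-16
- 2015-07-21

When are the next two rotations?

The gap pattern 2, 5, 2, 5, 2, 5 repeats every 2 events.
These are the Tuesdays and Thursdays of each week.
The following Thursday is 2015-07-23.
Next Tuesday: 2015-07-28.

2015-07-23, 2015-07-28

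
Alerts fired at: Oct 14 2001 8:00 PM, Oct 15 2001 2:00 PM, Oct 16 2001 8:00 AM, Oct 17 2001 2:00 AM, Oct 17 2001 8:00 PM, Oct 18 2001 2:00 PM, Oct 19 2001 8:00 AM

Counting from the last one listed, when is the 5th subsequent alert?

Oct 23 2001 2:00 AM

Spacing: 18, 18, 18, 18, 18, 18 h — constant 18 h.
Oct 19 2001 8:00 AM + 18 h = Oct 20 2001 2:00 AM.
Oct 20 2001 2:00 AM + 18 h = Oct 20 2001 8:00 PM.
Oct 20 2001 8:00 PM + 18 h = Oct 21 2001 2:00 PM.
Oct 21 2001 2:00 PM + 18 h = Oct 22 2001 8:00 AM.
Oct 22 2001 8:00 AM + 18 h = Oct 23 2001 2:00 AM.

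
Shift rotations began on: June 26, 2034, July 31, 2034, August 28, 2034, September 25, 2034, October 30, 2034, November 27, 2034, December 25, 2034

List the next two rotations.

January 29, 2035; February 26, 2035

Every date is a Monday; gaps 35, 28, 28, 35, 28, 28 days.
Each is the last Monday of its month (at least one falls on the 29th or later, ruling out '4th Monday').
Last Monday of January 2035: January 29, 2035.
February 2035 ends with Monday February 26, 2035.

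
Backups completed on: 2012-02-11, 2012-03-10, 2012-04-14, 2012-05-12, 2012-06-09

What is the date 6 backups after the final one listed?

2012-12-08

Gaps: 28, 35, 28, 28 days — a mix of 28 and 35. Every date is a Saturday.
Each is the 2nd Saturday of its month.
2nd Saturday of July 2012: 2012-07-14.
2nd Saturday of August 2012: 2012-08-11.
September 2012 — 2nd Saturday is 2012-09-08.
October 2012 — 2nd Saturday is 2012-10-13.
2nd Saturday of November 2012: 2012-11-10.
2nd Saturday of December 2012: 2012-12-08.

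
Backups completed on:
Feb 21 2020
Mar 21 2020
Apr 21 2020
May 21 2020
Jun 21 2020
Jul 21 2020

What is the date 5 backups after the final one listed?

Dec 21 2020

Each date is the 21st; the gaps (29, 31, 30, 31, 30) track the month lengths.
The rule is the 21st of each month.
Next: August 2020 → Aug 21 2020.
September 2020: Sep 21 2020.
October 2020: Oct 21 2020.
November 2020: Nov 21 2020.
Next: December 2020 → Dec 21 2020.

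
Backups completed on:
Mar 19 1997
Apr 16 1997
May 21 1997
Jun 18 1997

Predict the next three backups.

Jul 16 1997, Aug 20 1997, Sep 17 1997

All dates are Wednesdays, 28, 35, 28 days apart.
Specifically, the 3rd Wednesday of each month.
3rd Wednesday of July 1997: Jul 16 1997.
3rd Wednesday of August 1997: Aug 20 1997.
September 1997 — 3rd Wednesday is Sep 17 1997.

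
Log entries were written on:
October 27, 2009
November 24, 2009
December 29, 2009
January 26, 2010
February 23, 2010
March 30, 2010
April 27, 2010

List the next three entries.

Every date is a Tuesday; gaps 28, 35, 28, 28, 35, 28 days.
Each is the last Tuesday of its month (at least one falls on the 29th or later, ruling out '4th Tuesday').
May 2010 ends with Tuesday May 25, 2010.
June 2010 ends with Tuesday June 29, 2010.
Last Tuesday of July 2010: July 27, 2010.

May 25, 2010; June 29, 2010; July 27, 2010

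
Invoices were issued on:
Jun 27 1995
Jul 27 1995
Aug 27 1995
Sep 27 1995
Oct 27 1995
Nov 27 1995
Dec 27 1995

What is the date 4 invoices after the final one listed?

Each date is the 27th; the gaps (30, 31, 31, 30, 31, 30) track the month lengths.
The rule is the 27th of each month.
Next: January 1996 → Jan 27 1996.
Next: February 1996 → Feb 27 1996.
March 1996: Mar 27 1996.
April 1996: Apr 27 1996.

Apr 27 1996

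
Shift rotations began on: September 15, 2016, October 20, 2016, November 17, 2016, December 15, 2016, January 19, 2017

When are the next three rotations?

February 16, 2017; March 16, 2017; April 20, 2017

All dates are Thursdays, 35, 28, 28, 35 days apart.
Specifically, the 3rd Thursday of each month.
February 2017 — 3rd Thursday is February 16, 2017.
3rd Thursday of March 2017: March 16, 2017.
April 2017 — 3rd Thursday is April 20, 2017.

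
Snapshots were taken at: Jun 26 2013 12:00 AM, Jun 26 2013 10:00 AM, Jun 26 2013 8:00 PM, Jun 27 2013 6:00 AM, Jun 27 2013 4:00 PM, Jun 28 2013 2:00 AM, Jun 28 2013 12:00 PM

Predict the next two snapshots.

Gaps: 10, 10, 10, 10, 10, 10 hours — each event is 10 hours after the previous one.
Jun 28 2013 12:00 PM + 10 h = Jun 28 2013 10:00 PM.
Jun 28 2013 10:00 PM + 10 h = Jun 29 2013 8:00 AM.

Jun 28 2013 10:00 PM, Jun 29 2013 8:00 AM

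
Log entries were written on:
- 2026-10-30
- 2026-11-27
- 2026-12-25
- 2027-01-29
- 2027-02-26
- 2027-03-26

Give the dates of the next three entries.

2027-04-30, 2027-05-28, 2027-06-25

Every date is a Friday; gaps 28, 28, 35, 28, 28 days.
Each is the last Friday of its month (at least one falls on the 29th or later, ruling out '4th Friday').
Last Friday of April 2027: 2027-04-30.
May 2027 ends with Friday 2027-05-28.
Last Friday of June 2027: 2027-06-25.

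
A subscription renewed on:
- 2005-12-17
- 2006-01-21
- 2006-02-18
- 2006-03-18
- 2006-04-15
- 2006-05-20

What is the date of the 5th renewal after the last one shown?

2006-10-21

Gaps: 35, 28, 28, 28, 35 days — a mix of 28 and 35. Every date is a Saturday.
Each is the 3rd Saturday of its month.
3rd Saturday of June 2006: 2006-06-17.
July 2006 — 3rd Saturday is 2006-07-15.
3rd Saturday of August 2006: 2006-08-19.
3rd Saturday of September 2006: 2006-09-16.
3rd Saturday of October 2006: 2006-10-21.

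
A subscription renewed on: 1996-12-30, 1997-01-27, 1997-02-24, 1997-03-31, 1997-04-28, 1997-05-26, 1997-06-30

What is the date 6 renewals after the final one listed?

1997-12-29

Every date is a Monday; gaps 28, 28, 35, 28, 28, 35 days.
Each is the last Monday of its month (at least one falls on the 29th or later, ruling out '4th Monday').
Last Monday of July 1997: 1997-07-28.
August 1997 ends with Monday 1997-08-25.
Last Monday of September 1997: 1997-09-29.
Last Monday of October 1997: 1997-10-27.
Last Monday of November 1997: 1997-11-24.
Last Monday of December 1997: 1997-12-29.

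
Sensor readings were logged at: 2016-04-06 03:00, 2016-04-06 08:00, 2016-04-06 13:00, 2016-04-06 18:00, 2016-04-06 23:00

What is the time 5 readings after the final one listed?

Spacing: 5, 5, 5, 5 h — constant 5 h.
2016-04-06 23:00 + 5 h = 2016-04-07 04:00.
2016-04-07 04:00 + 5 h = 2016-04-07 09:00.
2016-04-07 09:00 + 5 h = 2016-04-07 14:00.
2016-04-07 14:00 + 5 h = 2016-04-07 19:00.
2016-04-07 19:00 + 5 h = 2016-04-08 00:00.

2016-04-08 00:00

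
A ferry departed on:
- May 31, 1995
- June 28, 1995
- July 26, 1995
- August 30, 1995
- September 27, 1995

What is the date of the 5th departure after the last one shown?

February 28, 1996

These are Wednesdays with 28, 28, 35, 28-day gaps.
Each is the final Wednesday of its month — May 31, 1995 is past the 28th, so '4th Wednesday' doesn't fit.
Last Wednesday of October 1995: October 25, 1995.
Last Wednesday of November 1995: November 29, 1995.
Last Wednesday of December 1995: December 27, 1995.
January 1996 ends with Wednesday January 31, 1996.
Last Wednesday of February 1996: February 28, 1996.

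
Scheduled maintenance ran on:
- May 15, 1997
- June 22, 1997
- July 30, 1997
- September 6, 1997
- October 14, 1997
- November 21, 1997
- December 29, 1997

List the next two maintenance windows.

February 5, 1998; March 15, 1998

Every event comes 38 days after the last (38, 38, 38, 38, 38, 38).
December 29, 1997 + 38 days = February 5, 1998.
February 5, 1998 + 38 days = March 15, 1998.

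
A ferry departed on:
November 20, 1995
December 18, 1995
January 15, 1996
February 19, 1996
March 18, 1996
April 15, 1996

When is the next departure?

All dates are Mondays, 28, 28, 35, 28, 28 days apart.
Specifically, the 3rd Monday of each month.
3rd Monday of May 1996: May 20, 1996.

May 20, 1996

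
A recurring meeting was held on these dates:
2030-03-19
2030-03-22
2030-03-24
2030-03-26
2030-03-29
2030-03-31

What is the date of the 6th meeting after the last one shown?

2030-04-14

The gap pattern 3, 2, 2, 3, 2 repeats every 3 events.
These are the Tuesdays, Fridays and Sundays of each week.
Next Tuesday: 2030-04-02.
Next Friday: 2030-04-05.
The following Sunday is 2030-04-07.
The following Tuesday is 2030-04-09.
The following Friday is 2030-04-12.
The following Sunday is 2030-04-14.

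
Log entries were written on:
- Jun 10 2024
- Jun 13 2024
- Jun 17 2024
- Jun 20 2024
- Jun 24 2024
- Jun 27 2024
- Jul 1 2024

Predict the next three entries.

Every event lands on a Monday or Thursday (gaps cycle 3, 4, 3, 4, 3, 4).
So the schedule is: every Monday and Thursday.
Next Thursday: Jul 4 2024.
Next Monday: Jul 8 2024.
Next Thursday: Jul 11 2024.

Jul 4 2024, Jul 8 2024, Jul 11 2024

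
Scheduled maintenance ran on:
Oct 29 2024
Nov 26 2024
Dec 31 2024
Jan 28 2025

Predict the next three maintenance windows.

Feb 25 2025, Mar 25 2025, Apr 29 2025

These are Tuesdays with 28, 35, 28-day gaps.
Each is the final Tuesday of its month — Oct 29 2024 is past the 28th, so '4th Tuesday' doesn't fit.
Last Tuesday of February 2025: Feb 25 2025.
March 2025 ends with Tuesday Mar 25 2025.
Last Tuesday of April 2025: Apr 29 2025.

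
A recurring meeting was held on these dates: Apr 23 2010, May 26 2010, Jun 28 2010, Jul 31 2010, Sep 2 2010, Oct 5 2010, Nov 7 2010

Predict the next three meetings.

Dec 10 2010, Jan 12 2011, Feb 14 2011

Every event comes 33 days after the last (33, 33, 33, 33, 33, 33).
Nov 7 2010 + 33 days = Dec 10 2010.
Dec 10 2010 + 33 days = Jan 12 2011.
Jan 12 2011 + 33 days = Feb 14 2011.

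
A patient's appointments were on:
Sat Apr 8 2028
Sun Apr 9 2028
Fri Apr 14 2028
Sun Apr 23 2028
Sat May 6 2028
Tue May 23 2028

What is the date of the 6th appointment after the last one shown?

Sat Nov 25 2028

Gaps: 1, 5, 9, 13, 17 days — each gap is 4 larger than the previous one.
Next gap: 21 days. Tue May 23 2028 + 21 days = Tue Jun 13 2028.
Next gap: 25 days. Tue Jun 13 2028 + 25 days = Sat Jul 8 2028.
Next gap: 29 days. Sat Jul 8 2028 + 29 days = Sun Aug 6 2028.
Next gap: 33 days. Sun Aug 6 2028 + 33 days = Fri Sep 8 2028.
Next gap: 37 days. Fri Sep 8 2028 + 37 days = Sun Oct 15 2028.
Next gap: 41 days. Sun Oct 15 2028 + 41 days = Sat Nov 25 2028.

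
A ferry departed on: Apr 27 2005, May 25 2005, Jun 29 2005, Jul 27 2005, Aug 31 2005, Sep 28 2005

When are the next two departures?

Oct 26 2005, Nov 30 2005

Every date is a Wednesday; gaps 28, 35, 28, 35, 28 days.
Each is the last Wednesday of its month (at least one falls on the 29th or later, ruling out '4th Wednesday').
Last Wednesday of October 2005: Oct 26 2005.
Last Wednesday of November 2005: Nov 30 2005.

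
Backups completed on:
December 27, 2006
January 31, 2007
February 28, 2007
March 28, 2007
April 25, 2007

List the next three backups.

May 30, 2007; June 27, 2007; July 25, 2007

All Wednesdays; the gaps (35, 28, 28, 28) vary with month length.
This is the last Wednesday of each month.
May 2007 ends with Wednesday May 30, 2007.
Last Wednesday of June 2007: June 27, 2007.
Last Wednesday of July 2007: July 25, 2007.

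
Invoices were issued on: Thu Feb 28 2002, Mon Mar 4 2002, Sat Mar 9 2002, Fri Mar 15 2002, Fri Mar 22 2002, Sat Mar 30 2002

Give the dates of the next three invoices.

The spacing grows by 1 each time: 4, 5, 6, 7, 8 days.
Next gap: 9 days. Sat Mar 30 2002 + 9 days = Mon Apr 8 2002.
Next gap: 10 days. Mon Apr 8 2002 + 10 days = Thu Apr 18 2002.
Next gap: 11 days. Thu Apr 18 2002 + 11 days = Mon Apr 29 2002.

Mon Apr 8 2002, Thu Apr 18 2002, Mon Apr 29 2002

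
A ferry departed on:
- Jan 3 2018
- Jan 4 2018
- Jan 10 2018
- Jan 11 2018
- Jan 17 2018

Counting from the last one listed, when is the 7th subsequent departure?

Gaps: 1, 6, 1, 6 days — not constant, but cyclic with period 2.
The events fall on every Wednesday and Thursday.
Next Thursday: Jan 18 2018.
The following Wednesday is Jan 24 2018.
Next Thursday: Jan 25 2018.
The following Wednesday is Jan 31 2018.
Next Thursday: Feb 1 2018.
The following Wednesday is Feb 7 2018.
The following Thursday is Feb 8 2018.

Feb 8 2018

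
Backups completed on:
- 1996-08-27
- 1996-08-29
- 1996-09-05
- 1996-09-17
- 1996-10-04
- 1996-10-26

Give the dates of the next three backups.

Gaps: 2, 7, 12, 17, 22 days — each gap is 5 larger than the previous one.
Next gap: 27 days. 1996-10-26 + 27 days = 1996-11-22.
Next gap: 32 days. 1996-11-22 + 32 days = 1996-12-24.
Next gap: 37 days. 1996-12-24 + 37 days = 1997-01-30.

1996-11-22, 1996-12-24, 1997-01-30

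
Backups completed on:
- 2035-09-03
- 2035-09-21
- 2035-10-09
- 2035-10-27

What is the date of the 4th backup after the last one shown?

2036-01-07

Every event comes 18 days after the last (18, 18, 18).
2035-10-27 + 18 days = 2035-11-14.
2035-11-14 + 18 days = 2035-12-02.
2035-12-02 + 18 days = 2035-12-20.
2035-12-20 + 18 days = 2036-01-07.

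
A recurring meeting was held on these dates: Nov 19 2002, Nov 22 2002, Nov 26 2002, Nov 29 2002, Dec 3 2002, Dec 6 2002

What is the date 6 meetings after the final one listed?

Dec 27 2002

The gap pattern 3, 4, 3, 4, 3 repeats every 2 events.
These are the Tuesdays and Fridays of each week.
Next Tuesday: Dec 10 2002.
The following Friday is Dec 13 2002.
Next Tuesday: Dec 17 2002.
The following Friday is Dec 20 2002.
Next Tuesday: Dec 24 2002.
The following Friday is Dec 27 2002.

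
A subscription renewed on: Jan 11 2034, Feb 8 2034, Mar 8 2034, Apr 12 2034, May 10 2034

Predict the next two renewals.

Jun 14 2034, Jul 12 2034

Gaps: 28, 28, 35, 28 days — a mix of 28 and 35. Every date is a Wednesday.
Each is the 2nd Wednesday of its month.
2nd Wednesday of June 2034: Jun 14 2034.
2nd Wednesday of July 2034: Jul 12 2034.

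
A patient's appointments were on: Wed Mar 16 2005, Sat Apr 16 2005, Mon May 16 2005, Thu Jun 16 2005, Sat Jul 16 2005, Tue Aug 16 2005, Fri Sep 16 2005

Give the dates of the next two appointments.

Sun Oct 16 2005, Wed Nov 16 2005

Each date is the 16th; the gaps (31, 30, 31, 30, 31, 31) track the month lengths.
The rule is the 16th of each month.
Next: October 2005 → Sun Oct 16 2005.
November 2005: Wed Nov 16 2005.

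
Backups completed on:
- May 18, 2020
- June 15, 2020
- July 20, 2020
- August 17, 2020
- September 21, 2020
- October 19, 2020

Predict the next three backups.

These are Mondays at 28- or 35-day spacing (28, 35, 28, 35, 28).
The pattern: 3rd Monday of the month.
November 2020 — 3rd Monday is November 16, 2020.
3rd Monday of December 2020: December 21, 2020.
January 2021 — 3rd Monday is January 18, 2021.

November 16, 2020; December 21, 2020; January 18, 2021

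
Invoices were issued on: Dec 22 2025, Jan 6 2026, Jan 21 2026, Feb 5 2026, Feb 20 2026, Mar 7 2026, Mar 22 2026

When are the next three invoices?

Every event comes 15 days after the last (15, 15, 15, 15, 15, 15).
Mar 22 2026 + 15 days = Apr 6 2026.
Apr 6 2026 + 15 days = Apr 21 2026.
Apr 21 2026 + 15 days = May 6 2026.

Apr 6 2026, Apr 21 2026, May 6 2026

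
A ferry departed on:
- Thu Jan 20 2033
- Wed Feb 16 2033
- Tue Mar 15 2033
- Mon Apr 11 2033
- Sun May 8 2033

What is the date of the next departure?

Gaps between consecutive events: 27, 27, 27, 27 days — a constant 27-day interval.
Sun May 8 2033 + 27 days = Sat Jun 4 2033.

Sat Jun 4 2033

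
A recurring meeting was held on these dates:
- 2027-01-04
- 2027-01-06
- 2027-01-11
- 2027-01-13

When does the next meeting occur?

2027-01-18

Gaps: 2, 5, 2 days — not constant, but cyclic with period 2.
The events fall on every Monday and Wednesday.
Next Monday: 2027-01-18.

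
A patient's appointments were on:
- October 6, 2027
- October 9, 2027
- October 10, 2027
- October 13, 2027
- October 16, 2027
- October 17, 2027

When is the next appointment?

Gaps: 3, 1, 3, 3, 1 days — not constant, but cyclic with period 3.
The events fall on every Wednesday, Saturday and Sunday.
Next Wednesday: October 20, 2027.

October 20, 2027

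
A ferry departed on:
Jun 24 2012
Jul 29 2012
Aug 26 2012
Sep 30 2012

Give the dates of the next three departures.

Oct 28 2012, Nov 25 2012, Dec 30 2012

Every date is a Sunday; gaps 35, 28, 35 days.
Each is the last Sunday of its month (at least one falls on the 29th or later, ruling out '4th Sunday').
Last Sunday of October 2012: Oct 28 2012.
Last Sunday of November 2012: Nov 25 2012.
Last Sunday of December 2012: Dec 30 2012.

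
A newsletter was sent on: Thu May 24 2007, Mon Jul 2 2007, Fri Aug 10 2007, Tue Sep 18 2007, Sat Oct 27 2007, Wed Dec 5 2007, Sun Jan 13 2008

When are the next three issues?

Gaps between consecutive events: 39, 39, 39, 39, 39, 39 days — a constant 39-day interval.
Sun Jan 13 2008 + 39 days = Thu Feb 21 2008.
Thu Feb 21 2008 + 39 days = Mon Mar 31 2008.
Mon Mar 31 2008 + 39 days = Fri May 9 2008.

Thu Feb 21 2008, Mon Mar 31 2008, Fri May 9 2008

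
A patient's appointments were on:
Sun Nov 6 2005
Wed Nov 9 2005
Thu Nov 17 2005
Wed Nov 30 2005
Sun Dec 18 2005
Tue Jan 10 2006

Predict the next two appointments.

Tue Feb 7 2006, Sun Mar 12 2006

The spacing grows by 5 each time: 3, 8, 13, 18, 23 days.
Next gap: 28 days. Tue Jan 10 2006 + 28 days = Tue Feb 7 2006.
Next gap: 33 days. Tue Feb 7 2006 + 33 days = Sun Mar 12 2006.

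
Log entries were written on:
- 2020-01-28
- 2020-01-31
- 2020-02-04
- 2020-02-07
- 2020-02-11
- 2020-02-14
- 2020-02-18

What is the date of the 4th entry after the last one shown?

2020-03-03

Gaps: 3, 4, 3, 4, 3, 4 days — not constant, but cyclic with period 2.
The events fall on every Tuesday and Friday.
Next Friday: 2020-02-21.
Next Tuesday: 2020-02-25.
Next Friday: 2020-02-28.
The following Tuesday is 2020-03-03.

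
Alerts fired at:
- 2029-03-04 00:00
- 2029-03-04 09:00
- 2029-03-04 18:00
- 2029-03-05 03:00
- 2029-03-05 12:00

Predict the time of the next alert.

2029-03-05 21:00

Spacing: 9, 9, 9, 9 h — constant 9 h.
2029-03-05 12:00 + 9 h = 2029-03-05 21:00.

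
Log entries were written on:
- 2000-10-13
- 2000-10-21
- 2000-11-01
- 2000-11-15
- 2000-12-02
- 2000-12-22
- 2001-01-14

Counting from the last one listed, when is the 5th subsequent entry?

Intervals are 8, 11, 14, 17, 20, 23 days — an arithmetic progression with common difference 3.
Next gap: 26 days. 2001-01-14 + 26 days = 2001-02-09.
Next gap: 29 days. 2001-02-09 + 29 days = 2001-03-10.
Next gap: 32 days. 2001-03-10 + 32 days = 2001-04-11.
Next gap: 35 days. 2001-04-11 + 35 days = 2001-05-16.
Next gap: 38 days. 2001-05-16 + 38 days = 2001-06-23.

2001-06-23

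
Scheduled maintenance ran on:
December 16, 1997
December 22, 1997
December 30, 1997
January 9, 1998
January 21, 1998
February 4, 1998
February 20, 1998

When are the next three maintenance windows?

The spacing grows by 2 each time: 6, 8, 10, 12, 14, 16 days.
Next gap: 18 days. February 20, 1998 + 18 days = March 10, 1998.
Next gap: 20 days. March 10, 1998 + 20 days = March 30, 1998.
Next gap: 22 days. March 30, 1998 + 22 days = April 21, 1998.

March 10, 1998; March 30, 1998; April 21, 1998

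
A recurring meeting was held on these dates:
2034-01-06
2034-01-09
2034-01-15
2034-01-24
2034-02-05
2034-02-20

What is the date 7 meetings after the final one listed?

2034-08-28

The spacing grows by 3 each time: 3, 6, 9, 12, 15 days.
Next gap: 18 days. 2034-02-20 + 18 days = 2034-03-10.
Next gap: 21 days. 2034-03-10 + 21 days = 2034-03-31.
Next gap: 24 days. 2034-03-31 + 24 days = 2034-04-24.
Next gap: 27 days. 2034-04-24 + 27 days = 2034-05-21.
Next gap: 30 days. 2034-05-21 + 30 days = 2034-06-20.
Next gap: 33 days. 2034-06-20 + 33 days = 2034-07-23.
Next gap: 36 days. 2034-07-23 + 36 days = 2034-08-28.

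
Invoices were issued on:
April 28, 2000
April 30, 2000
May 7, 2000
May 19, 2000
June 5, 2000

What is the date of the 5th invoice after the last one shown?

Gaps: 2, 7, 12, 17 days — each gap is 5 larger than the previous one.
Next gap: 22 days. June 5, 2000 + 22 days = June 27, 2000.
Next gap: 27 days. June 27, 2000 + 27 days = July 24, 2000.
Next gap: 32 days. July 24, 2000 + 32 days = August 25, 2000.
Next gap: 37 days. August 25, 2000 + 37 days = October 1, 2000.
Next gap: 42 days. October 1, 2000 + 42 days = November 12, 2000.

November 12, 2000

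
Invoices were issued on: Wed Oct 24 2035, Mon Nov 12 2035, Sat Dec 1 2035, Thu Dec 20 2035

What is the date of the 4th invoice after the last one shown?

Gaps between consecutive events: 19, 19, 19 days — a constant 19-day interval.
Thu Dec 20 2035 + 19 days = Tue Jan 8 2036.
Tue Jan 8 2036 + 19 days = Sun Jan 27 2036.
Sun Jan 27 2036 + 19 days = Fri Feb 15 2036.
Fri Feb 15 2036 + 19 days = Wed Mar 5 2036.

Wed Mar 5 2036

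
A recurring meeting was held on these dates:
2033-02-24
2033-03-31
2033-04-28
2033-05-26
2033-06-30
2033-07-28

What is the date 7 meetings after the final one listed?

These are Thursdays with 35, 28, 28, 35, 28-day gaps.
Each is the final Thursday of its month — 2033-03-31 is past the 28th, so '4th Thursday' doesn't fit.
August 2033 ends with Thursday 2033-08-25.
September 2033 ends with Thursday 2033-09-29.
Last Thursday of October 2033: 2033-10-27.
November 2033 ends with Thursday 2033-11-24.
Last Thursday of December 2033: 2033-12-29.
Last Thursday of January 2034: 2034-01-26.
February 2034 ends with Thursday 2034-02-23.

2034-02-23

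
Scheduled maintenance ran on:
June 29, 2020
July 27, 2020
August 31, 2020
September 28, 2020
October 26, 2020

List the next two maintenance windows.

November 30, 2020; December 28, 2020

These are Mondays with 28, 35, 28, 28-day gaps.
Each is the final Monday of its month — June 29, 2020 is past the 28th, so '4th Monday' doesn't fit.
Last Monday of November 2020: November 30, 2020.
Last Monday of December 2020: December 28, 2020.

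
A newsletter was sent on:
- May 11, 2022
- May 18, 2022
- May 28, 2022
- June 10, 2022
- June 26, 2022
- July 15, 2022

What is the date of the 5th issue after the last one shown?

December 2, 2022

The spacing grows by 3 each time: 7, 10, 13, 16, 19 days.
Next gap: 22 days. July 15, 2022 + 22 days = August 6, 2022.
Next gap: 25 days. August 6, 2022 + 25 days = August 31, 2022.
Next gap: 28 days. August 31, 2022 + 28 days = September 28, 2022.
Next gap: 31 days. September 28, 2022 + 31 days = October 29, 2022.
Next gap: 34 days. October 29, 2022 + 34 days = December 2, 2022.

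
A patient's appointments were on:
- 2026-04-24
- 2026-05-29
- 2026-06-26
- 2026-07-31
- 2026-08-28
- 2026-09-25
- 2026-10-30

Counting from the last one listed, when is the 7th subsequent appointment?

2027-05-28

These are Fridays with 35, 28, 35, 28, 28, 35-day gaps.
Each is the final Friday of its month — 2026-05-29 is past the 28th, so '4th Friday' doesn't fit.
November 2026 ends with Friday 2026-11-27.
Last Friday of December 2026: 2026-12-25.
January 2027 ends with Friday 2027-01-29.
Last Friday of February 2027: 2027-02-26.
Last Friday of March 2027: 2027-03-26.
April 2027 ends with Friday 2027-04-30.
Last Friday of May 2027: 2027-05-28.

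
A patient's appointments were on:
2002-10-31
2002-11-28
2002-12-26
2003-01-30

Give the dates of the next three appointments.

2003-02-27, 2003-03-27, 2003-04-24

These are Thursdays with 28, 28, 35-day gaps.
Each is the final Thursday of its month — 2002-10-31 is past the 28th, so '4th Thursday' doesn't fit.
February 2003 ends with Thursday 2003-02-27.
Last Thursday of March 2003: 2003-03-27.
Last Thursday of April 2003: 2003-04-24.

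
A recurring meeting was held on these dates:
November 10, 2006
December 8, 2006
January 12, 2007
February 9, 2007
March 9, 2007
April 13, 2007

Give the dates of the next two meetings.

All dates are Fridays, 28, 35, 28, 28, 35 days apart.
Specifically, the 2nd Friday of each month.
May 2007 — 2nd Friday is May 11, 2007.
June 2007 — 2nd Friday is June 8, 2007.

May 11, 2007; June 8, 2007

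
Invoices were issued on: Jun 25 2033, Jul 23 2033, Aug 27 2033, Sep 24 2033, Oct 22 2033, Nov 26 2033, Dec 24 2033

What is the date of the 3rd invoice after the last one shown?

Gaps: 28, 35, 28, 28, 35, 28 days — a mix of 28 and 35. Every date is a Saturday.
Each is the 4th Saturday of its month.
4th Saturday of January 2034: Jan 28 2034.
4th Saturday of February 2034: Feb 25 2034.
March 2034 — 4th Saturday is Mar 25 2034.

Mar 25 2034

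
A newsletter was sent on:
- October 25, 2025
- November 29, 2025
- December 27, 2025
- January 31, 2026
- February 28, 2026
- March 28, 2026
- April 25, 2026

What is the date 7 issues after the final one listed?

November 28, 2026

All Saturdays; the gaps (35, 28, 35, 28, 28, 28) vary with month length.
This is the last Saturday of each month.
May 2026 ends with Saturday May 30, 2026.
Last Saturday of June 2026: June 27, 2026.
Last Saturday of July 2026: July 25, 2026.
Last Saturday of August 2026: August 29, 2026.
Last Saturday of September 2026: September 26, 2026.
October 2026 ends with Saturday October 31, 2026.
Last Saturday of November 2026: November 28, 2026.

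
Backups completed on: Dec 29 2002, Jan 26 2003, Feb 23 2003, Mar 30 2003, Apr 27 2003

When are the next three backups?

May 25 2003, Jun 29 2003, Jul 27 2003

These are Sundays with 28, 28, 35, 28-day gaps.
Each is the final Sunday of its month — Dec 29 2002 is past the 28th, so '4th Sunday' doesn't fit.
Last Sunday of May 2003: May 25 2003.
June 2003 ends with Sunday Jun 29 2003.
July 2003 ends with Sunday Jul 27 2003.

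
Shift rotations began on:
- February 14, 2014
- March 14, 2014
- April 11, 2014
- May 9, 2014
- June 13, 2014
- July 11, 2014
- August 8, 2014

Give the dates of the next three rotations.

These are Fridays at 28- or 35-day spacing (28, 28, 28, 35, 28, 28).
The pattern: 2nd Friday of the month.
September 2014 — 2nd Friday is September 12, 2014.
2nd Friday of October 2014: October 10, 2014.
2nd Friday of November 2014: November 14, 2014.

September 12, 2014; October 10, 2014; November 14, 2014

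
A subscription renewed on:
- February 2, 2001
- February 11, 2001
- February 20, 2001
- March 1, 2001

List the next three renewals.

March 10, 2001; March 19, 2001; March 28, 2001

The spacing is 9, 9, 9 days — always 9 days.
March 1, 2001 + 9 days = March 10, 2001.
March 10, 2001 + 9 days = March 19, 2001.
March 19, 2001 + 9 days = March 28, 2001.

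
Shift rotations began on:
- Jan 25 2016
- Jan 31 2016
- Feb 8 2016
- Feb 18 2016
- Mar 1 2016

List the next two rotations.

Mar 15 2016, Mar 31 2016

The spacing grows by 2 each time: 6, 8, 10, 12 days.
Next gap: 14 days. Mar 1 2016 + 14 days = Mar 15 2016.
Next gap: 16 days. Mar 15 2016 + 16 days = Mar 31 2016.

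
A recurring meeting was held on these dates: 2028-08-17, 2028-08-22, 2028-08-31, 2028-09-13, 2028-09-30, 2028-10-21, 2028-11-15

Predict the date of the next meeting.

2028-12-14

Intervals are 5, 9, 13, 17, 21, 25 days — an arithmetic progression with common difference 4.
Next gap: 29 days. 2028-11-15 + 29 days = 2028-12-14.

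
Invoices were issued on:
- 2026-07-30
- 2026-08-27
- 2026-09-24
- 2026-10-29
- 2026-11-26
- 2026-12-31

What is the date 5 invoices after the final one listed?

2027-05-27

These are Thursdays with 28, 28, 35, 28, 35-day gaps.
Each is the final Thursday of its month — 2026-07-30 is past the 28th, so '4th Thursday' doesn't fit.
Last Thursday of January 2027: 2027-01-28.
Last Thursday of February 2027: 2027-02-25.
Last Thursday of March 2027: 2027-03-25.
April 2027 ends with Thursday 2027-04-29.
May 2027 ends with Thursday 2027-05-27.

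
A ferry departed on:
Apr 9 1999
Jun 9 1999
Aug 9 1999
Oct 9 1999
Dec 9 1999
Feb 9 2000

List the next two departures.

Apr 9 2000, Jun 9 2000

Each date is the 9th; the gaps (61, 61, 61, 61, 62) track the month lengths.
The rule is the 9th of every 2 months.
April 2000: Apr 9 2000.
Next: June 2000 → Jun 9 2000.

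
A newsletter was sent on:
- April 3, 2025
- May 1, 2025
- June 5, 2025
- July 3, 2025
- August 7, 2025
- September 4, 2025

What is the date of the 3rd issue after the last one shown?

December 4, 2025

These are Thursdays at 28- or 35-day spacing (28, 35, 28, 35, 28).
The pattern: 1st Thursday of the month.
October 2025 — 1st Thursday is October 2, 2025.
1st Thursday of November 2025: November 6, 2025.
December 2025 — 1st Thursday is December 4, 2025.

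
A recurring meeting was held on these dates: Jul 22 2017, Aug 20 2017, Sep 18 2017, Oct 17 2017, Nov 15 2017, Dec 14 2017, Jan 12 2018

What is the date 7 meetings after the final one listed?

Every event comes 29 days after the last (29, 29, 29, 29, 29, 29).
Jan 12 2018 + 29 days = Feb 10 2018.
Feb 10 2018 + 29 days = Mar 11 2018.
Mar 11 2018 + 29 days = Apr 9 2018.
Apr 9 2018 + 29 days = May 8 2018.
May 8 2018 + 29 days = Jun 6 2018.
Jun 6 2018 + 29 days = Jul 5 2018.
Jul 5 2018 + 29 days = Aug 3 2018.

Aug 3 2018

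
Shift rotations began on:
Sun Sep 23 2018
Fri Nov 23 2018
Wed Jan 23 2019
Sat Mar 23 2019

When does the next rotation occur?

Thu May 23 2019

Each date is the 23rd; the gaps (61, 61, 59) track the month lengths.
The rule is the 23rd of every 2 months.
May 2019: Thu May 23 2019.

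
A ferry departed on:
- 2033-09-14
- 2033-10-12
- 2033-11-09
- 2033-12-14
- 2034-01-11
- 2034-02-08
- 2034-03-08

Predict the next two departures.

2034-04-12, 2034-05-10

Gaps: 28, 28, 35, 28, 28, 28 days — a mix of 28 and 35. Every date is a Wednesday.
Each is the 2nd Wednesday of its month.
2nd Wednesday of April 2034: 2034-04-12.
2nd Wednesday of May 2034: 2034-05-10.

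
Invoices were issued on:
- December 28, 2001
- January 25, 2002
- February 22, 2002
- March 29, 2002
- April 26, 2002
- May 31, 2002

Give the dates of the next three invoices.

June 28, 2002; July 26, 2002; August 30, 2002

Every date is a Friday; gaps 28, 28, 35, 28, 35 days.
Each is the last Friday of its month (at least one falls on the 29th or later, ruling out '4th Friday').
June 2002 ends with Friday June 28, 2002.
Last Friday of July 2002: July 26, 2002.
August 2002 ends with Friday August 30, 2002.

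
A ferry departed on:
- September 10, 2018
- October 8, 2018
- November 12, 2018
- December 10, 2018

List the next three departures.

January 14, 2019; February 11, 2019; March 11, 2019

All dates are Mondays, 28, 35, 28 days apart.
Specifically, the 2nd Monday of each month.
2nd Monday of January 2019: January 14, 2019.
2nd Monday of February 2019: February 11, 2019.
March 2019 — 2nd Monday is March 11, 2019.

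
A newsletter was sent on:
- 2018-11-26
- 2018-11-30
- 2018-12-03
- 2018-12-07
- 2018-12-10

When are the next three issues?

Gaps: 4, 3, 4, 3 days — not constant, but cyclic with period 2.
The events fall on every Monday and Friday.
The following Friday is 2018-12-14.
Next Monday: 2018-12-17.
The following Friday is 2018-12-21.

2018-12-14, 2018-12-17, 2018-12-21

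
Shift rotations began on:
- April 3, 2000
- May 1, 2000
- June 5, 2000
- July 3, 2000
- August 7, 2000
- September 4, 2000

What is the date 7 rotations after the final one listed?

Gaps: 28, 35, 28, 35, 28 days — a mix of 28 and 35. Every date is a Monday.
Each is the 1st Monday of its month.
October 2000 — 1st Monday is October 2, 2000.
1st Monday of November 2000: November 6, 2000.
1st Monday of December 2000: December 4, 2000.
January 2001 — 1st Monday is January 1, 2001.
1st Monday of February 2001: February 5, 2001.
1st Monday of March 2001: March 5, 2001.
April 2001 — 1st Monday is April 2, 2001.

April 2, 2001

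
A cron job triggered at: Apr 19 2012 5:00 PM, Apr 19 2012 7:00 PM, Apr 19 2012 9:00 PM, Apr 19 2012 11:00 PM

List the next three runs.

The interval is a steady 2 hours (2, 2, 2).
Apr 19 2012 11:00 PM + 2 h = Apr 20 2012 1:00 AM.
Apr 20 2012 1:00 AM + 2 h = Apr 20 2012 3:00 AM.
Apr 20 2012 3:00 AM + 2 h = Apr 20 2012 5:00 AM.

Apr 20 2012 1:00 AM, Apr 20 2012 3:00 AM, Apr 20 2012 5:00 AM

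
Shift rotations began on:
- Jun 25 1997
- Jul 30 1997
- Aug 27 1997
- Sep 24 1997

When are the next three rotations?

These are Wednesdays with 35, 28, 28-day gaps.
Each is the final Wednesday of its month — Jul 30 1997 is past the 28th, so '4th Wednesday' doesn't fit.
Last Wednesday of October 1997: Oct 29 1997.
November 1997 ends with Wednesday Nov 26 1997.
Last Wednesday of December 1997: Dec 31 1997.

Oct 29 1997, Nov 26 1997, Dec 31 1997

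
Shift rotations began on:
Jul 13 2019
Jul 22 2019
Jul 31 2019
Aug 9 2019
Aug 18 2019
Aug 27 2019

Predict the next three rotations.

The spacing is 9, 9, 9, 9, 9 days — always 9 days.
Aug 27 2019 + 9 days = Sep 5 2019.
Sep 5 2019 + 9 days = Sep 14 2019.
Sep 14 2019 + 9 days = Sep 23 2019.

Sep 5 2019, Sep 14 2019, Sep 23 2019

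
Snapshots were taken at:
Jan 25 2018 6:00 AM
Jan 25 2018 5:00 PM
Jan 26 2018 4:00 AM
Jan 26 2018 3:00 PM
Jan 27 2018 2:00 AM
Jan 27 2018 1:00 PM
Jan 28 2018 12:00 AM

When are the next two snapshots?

The interval is a steady 11 hours (11, 11, 11, 11, 11, 11).
Jan 28 2018 12:00 AM + 11 h = Jan 28 2018 11:00 AM.
Jan 28 2018 11:00 AM + 11 h = Jan 28 2018 10:00 PM.

Jan 28 2018 11:00 AM, Jan 28 2018 10:00 PM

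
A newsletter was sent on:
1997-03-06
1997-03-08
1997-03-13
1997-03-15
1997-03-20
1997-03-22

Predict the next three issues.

1997-03-27, 1997-03-29, 1997-04-03

The gap pattern 2, 5, 2, 5, 2 repeats every 2 events.
These are the Thursdays and Saturdays of each week.
Next Thursday: 1997-03-27.
The following Saturday is 1997-03-29.
Next Thursday: 1997-04-03.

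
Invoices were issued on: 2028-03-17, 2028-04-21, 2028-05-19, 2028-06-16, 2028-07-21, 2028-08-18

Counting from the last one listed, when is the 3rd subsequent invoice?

These are Fridays at 28- or 35-day spacing (35, 28, 28, 35, 28).
The pattern: 3rd Friday of the month.
September 2028 — 3rd Friday is 2028-09-15.
October 2028 — 3rd Friday is 2028-10-20.
November 2028 — 3rd Friday is 2028-11-17.

2028-11-17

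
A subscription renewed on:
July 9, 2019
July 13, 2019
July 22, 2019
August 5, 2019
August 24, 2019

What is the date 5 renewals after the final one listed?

February 10, 2020

Intervals are 4, 9, 14, 19 days — an arithmetic progression with common difference 5.
Next gap: 24 days. August 24, 2019 + 24 days = September 17, 2019.
Next gap: 29 days. September 17, 2019 + 29 days = October 16, 2019.
Next gap: 34 days. October 16, 2019 + 34 days = November 19, 2019.
Next gap: 39 days. November 19, 2019 + 39 days = December 28, 2019.
Next gap: 44 days. December 28, 2019 + 44 days = February 10, 2020.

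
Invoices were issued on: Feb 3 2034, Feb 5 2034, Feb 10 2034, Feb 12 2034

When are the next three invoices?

The gap pattern 2, 5, 2 repeats every 2 events.
These are the Fridays and Sundays of each week.
The following Friday is Feb 17 2034.
The following Sunday is Feb 19 2034.
Next Friday: Feb 24 2034.

Feb 17 2034, Feb 19 2034, Feb 24 2034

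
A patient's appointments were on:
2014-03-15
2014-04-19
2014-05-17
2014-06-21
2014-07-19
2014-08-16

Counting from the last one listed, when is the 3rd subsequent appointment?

These are Saturdays at 28- or 35-day spacing (35, 28, 35, 28, 28).
The pattern: 3rd Saturday of the month.
3rd Saturday of September 2014: 2014-09-20.
3rd Saturday of October 2014: 2014-10-18.
November 2014 — 3rd Saturday is 2014-11-15.

2014-11-15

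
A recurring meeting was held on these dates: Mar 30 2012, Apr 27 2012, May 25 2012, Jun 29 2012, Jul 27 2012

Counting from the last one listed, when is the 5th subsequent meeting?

Dec 28 2012

All Fridays; the gaps (28, 28, 35, 28) vary with month length.
This is the last Friday of each month.
August 2012 ends with Friday Aug 31 2012.
September 2012 ends with Friday Sep 28 2012.
October 2012 ends with Friday Oct 26 2012.
Last Friday of November 2012: Nov 30 2012.
Last Friday of December 2012: Dec 28 2012.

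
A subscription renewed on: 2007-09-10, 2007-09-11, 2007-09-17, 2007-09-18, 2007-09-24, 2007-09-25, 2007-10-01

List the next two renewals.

Gaps: 1, 6, 1, 6, 1, 6 days — not constant, but cyclic with period 2.
The events fall on every Monday and Tuesday.
Next Tuesday: 2007-10-02.
Next Monday: 2007-10-08.

2007-10-02, 2007-10-08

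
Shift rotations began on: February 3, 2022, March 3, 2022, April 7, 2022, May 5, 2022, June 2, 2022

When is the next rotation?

All dates are Thursdays, 28, 35, 28, 28 days apart.
Specifically, the 1st Thursday of each month.
July 2022 — 1st Thursday is July 7, 2022.

July 7, 2022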